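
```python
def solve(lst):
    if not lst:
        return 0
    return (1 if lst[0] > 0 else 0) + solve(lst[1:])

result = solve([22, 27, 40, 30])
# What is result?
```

Count of positive elements in [22, 27, 40, 30] = 4

Answer: 4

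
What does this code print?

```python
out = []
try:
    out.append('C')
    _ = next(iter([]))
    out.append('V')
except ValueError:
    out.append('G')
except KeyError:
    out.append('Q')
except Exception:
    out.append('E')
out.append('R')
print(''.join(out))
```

Execution trace: 'C' (try body) → 'E' (except Exception) → 'R' (after the try/except). Output: CER

Answer: CER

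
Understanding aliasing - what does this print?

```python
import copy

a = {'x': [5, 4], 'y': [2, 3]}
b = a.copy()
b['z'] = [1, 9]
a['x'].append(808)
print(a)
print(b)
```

Key concept: shallow copy of dict with mutable values.
Step by step:
`a = {'x': [5, 4], 'y': [2, 3]}` → a = {'x': [5, 4], 'y': [2, 3]}
`b = a.copy()` → b = {'x': [5, 4], 'y': [2, 3]}
`b['z'] = [1, 9]` → b = {'x': [5, 4], 'y': [2, 3], 'z': [1, 9]}
`a['x'].append(808)` → a = {'x': [5, 4, 808], 'y': [2, 3]}; b = {'x': [5, 4, 808], 'y': [2, 3], 'z': [1, 9]}
`print(a)` → prints {'x': [5, 4, 808], 'y': [2, 3]}
`print(b)` → prints {'x': [5, 4, 808], 'y': [2, 3], 'z': [1, 9]}

Answer:
{'x': [5, 4, 808], 'y': [2, 3]}
{'x': [5, 4, 808], 'y': [2, 3], 'z': [1, 9]}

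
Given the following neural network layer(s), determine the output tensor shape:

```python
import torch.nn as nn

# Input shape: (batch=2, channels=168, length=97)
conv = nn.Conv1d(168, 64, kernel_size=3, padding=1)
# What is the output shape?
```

Input: (2, 168, 97) -> Output: (2, 64, 97)

Answer: (2, 64, 97)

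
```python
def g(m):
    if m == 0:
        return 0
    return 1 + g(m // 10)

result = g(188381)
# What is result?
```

Count of digits of 188381: 6

Answer: 6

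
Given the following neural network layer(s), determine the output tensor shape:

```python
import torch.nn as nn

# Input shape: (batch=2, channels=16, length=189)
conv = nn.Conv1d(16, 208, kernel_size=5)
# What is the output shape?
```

Input: (2, 16, 189) -> Output: (2, 208, 185)

Answer: (2, 208, 185)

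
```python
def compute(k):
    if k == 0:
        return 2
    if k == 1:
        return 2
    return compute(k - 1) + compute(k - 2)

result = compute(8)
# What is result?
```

Build up from base cases: compute(0)=2, compute(1)=2, compute(2)=4, compute(3)=6, compute(4)=10, compute(5)=16, compute(6)=26, ..., compute(8)=68

Answer: 68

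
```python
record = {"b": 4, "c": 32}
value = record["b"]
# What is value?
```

Trace:
`record = {"b": 4, "c": 32}` → record = {'b': 4, 'c': 32}
`value = record["b"]` → value = 4
So value = 4

Answer: 4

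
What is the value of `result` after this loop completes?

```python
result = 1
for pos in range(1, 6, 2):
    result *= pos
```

Product of 1, 3, 5, ... up to 5
`result` takes the values: 1 → 3 → 15

Answer: 15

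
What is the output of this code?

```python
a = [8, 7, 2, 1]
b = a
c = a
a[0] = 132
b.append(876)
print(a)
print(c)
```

Key concept: multiple aliases.
Step by step:
`a = [8, 7, 2, 1]` → a = [8, 7, 2, 1]
`b = a` → b = [8, 7, 2, 1] (same object as a)
`c = a` → c = [8, 7, 2, 1] (same object as a, b)
`a[0] = 132` → a = [132, 7, 2, 1] (same object as b, c); b = [132, 7, 2, 1] (same object as a, c); c = [132, 7, 2, 1] (same object as a, b)
`b.append(876)` → a = [132, 7, 2, 1, 876] (same object as b, c); b = [132, 7, 2, 1, 876] (same object as a, c); c = [132, 7, 2, 1, 876] (same object as a, b)
`print(a)` → prints [132, 7, 2, 1, 876]
`print(c)` → prints [132, 7, 2, 1, 876]

Answer:
[132, 7, 2, 1, 876]
[132, 7, 2, 1, 876]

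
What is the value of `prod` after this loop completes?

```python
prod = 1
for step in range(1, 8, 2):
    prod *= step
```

Product of 1, 3, 5, ... up to 7
`prod` takes the values: 1 → 3 → 15 → 105

Answer: 105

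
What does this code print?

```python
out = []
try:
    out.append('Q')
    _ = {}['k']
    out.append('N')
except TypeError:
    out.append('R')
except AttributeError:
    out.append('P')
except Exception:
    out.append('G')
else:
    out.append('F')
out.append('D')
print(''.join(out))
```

Execution trace: 'Q' (try body) → 'G' (except Exception) → 'D' (after the try/except). Output: QGD

Answer: QGD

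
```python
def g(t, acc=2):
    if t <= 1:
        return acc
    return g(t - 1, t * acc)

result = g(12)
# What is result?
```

Accumulator trace (n, acc): (12, 2) -> (11, 24) -> (10, 264) -> (9, 2640) -> (8, 23760) -> (7, 190080) -> (6, 1330560) -> (5, 7983360) -> (4, 39916800) -> (3, 159667200) -> (2, 479001600) -> (1, 958003200) -> return 958003200

Answer: 958003200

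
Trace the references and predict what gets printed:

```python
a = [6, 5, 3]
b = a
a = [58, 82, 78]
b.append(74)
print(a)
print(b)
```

Key concept: rebinding vs mutation: a is rebound to a new list, b still points at the original.
Step by step:
`a = [6, 5, 3]` → a = [6, 5, 3]
`b = a` → b = [6, 5, 3] (same object as a)
`a = [58, 82, 78]` → a = [58, 82, 78]
`b.append(74)` → b = [6, 5, 3, 74]
`print(a)` → prints [58, 82, 78]
`print(b)` → prints [6, 5, 3, 74]

Answer:
[58, 82, 78]
[6, 5, 3, 74]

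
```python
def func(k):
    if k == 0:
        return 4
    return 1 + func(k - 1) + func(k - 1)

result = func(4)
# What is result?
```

func(k) = 1 + 2·func(k-1), func(0)=4. Closed form: (4+1)·2^4 - 1 = 79.

Answer: 79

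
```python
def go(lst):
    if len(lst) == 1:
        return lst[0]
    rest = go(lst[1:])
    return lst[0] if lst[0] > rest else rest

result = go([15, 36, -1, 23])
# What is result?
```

Recursive max over [15, 36, -1, 23] = 36

Answer: 36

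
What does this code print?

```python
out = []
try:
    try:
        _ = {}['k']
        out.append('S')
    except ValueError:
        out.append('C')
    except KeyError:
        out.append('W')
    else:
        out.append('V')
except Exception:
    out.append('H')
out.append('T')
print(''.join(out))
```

Execution trace: 'W' (inner except KeyError) → 'T' (after the try/except). Output: WT

Answer: WT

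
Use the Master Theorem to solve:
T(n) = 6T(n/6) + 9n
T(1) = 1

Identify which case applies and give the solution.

a=6, b=6, f(n)=9n. log_6(6) = 1. Since c=1 = 1, Case 2 applies: T(n) = Θ(n^log_b(a) · log n) = O(n log n).

Answer: O(n log n) - Case 2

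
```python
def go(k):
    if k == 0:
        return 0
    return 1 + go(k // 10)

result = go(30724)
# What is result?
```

Count of digits of 30724: 5

Answer: 5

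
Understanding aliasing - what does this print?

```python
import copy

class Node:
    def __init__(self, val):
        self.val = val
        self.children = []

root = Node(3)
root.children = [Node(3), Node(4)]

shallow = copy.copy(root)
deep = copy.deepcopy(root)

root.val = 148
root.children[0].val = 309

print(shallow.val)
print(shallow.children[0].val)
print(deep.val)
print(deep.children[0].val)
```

Key concept: deep copy with custom objects.
Step by step:
`root = Node(3)` → root = Node(val=3, children=[])
`root.children = [Node(3), Node(4)]` → root = Node(val=3, children=[Node(val=3, children=[]), Node(val=4, children=[])])
`shallow = copy.copy(root)` → shallow = Node(val=3, children=[Node(val=3, children=[]), Node(val=4, children=[])])
`deep = copy.deepcopy(root)` → deep = Node(val=3, children=[Node(val=3, children=[]), Node(val=4, children=[])])
`root.val = 148` → root = Node(val=148, children=[Node(val=3, children=[]), Node(val=4, children=[])])
`root.children[0].val = 309` → root = Node(val=148, children=[Node(val=309, children=[]), Node(val=4, children=[])]); shallow = Node(val=3, children=[Node(val=309, children=[]), Node(val=4, children=[])])
`print(shallow.val)` → prints 3
`print(shallow.children[0].val)` → prints 309
`print(deep.val)` → prints 3
`print(deep.children[0].val)` → prints 3

Answer:
3
309
3
3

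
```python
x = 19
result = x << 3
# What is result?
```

Trace:
`x = 19` → x = 19
`result = x << 3` → result = 152
So result = 152

Answer: 152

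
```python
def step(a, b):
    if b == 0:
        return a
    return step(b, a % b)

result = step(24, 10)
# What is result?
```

step(24, 10) -> step(10, 4) -> step(4, 2) -> step(2, 0) -> 2

Answer: 2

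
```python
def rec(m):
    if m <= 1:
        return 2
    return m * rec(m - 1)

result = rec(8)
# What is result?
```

rec(8) = 8 * 7 * 6 * 5 * 4 * 3 * 2 * 2 = 80640

Answer: 80640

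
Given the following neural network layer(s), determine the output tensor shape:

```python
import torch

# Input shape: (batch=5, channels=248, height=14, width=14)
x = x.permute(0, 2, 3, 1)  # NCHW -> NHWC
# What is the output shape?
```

Input: (5, 248, 14, 14) -> Output: (5, 14, 14, 248)

Answer: (5, 14, 14, 248)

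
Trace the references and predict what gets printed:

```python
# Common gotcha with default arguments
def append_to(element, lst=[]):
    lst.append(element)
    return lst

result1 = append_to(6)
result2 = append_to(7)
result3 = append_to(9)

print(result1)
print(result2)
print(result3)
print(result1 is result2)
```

Key concept: mutable default argument gotcha.
Step by step:
`result1 = append_to(6)` → result1 = [6]
`result2 = append_to(7)` → result1 = [6, 7] (same object as result2); result2 = [6, 7] (same object as result1)
`result3 = append_to(9)` → result1 = [6, 7, 9] (same object as result2, result3); result2 = [6, 7, 9] (same object as result1, result3); result3 = [6, 7, 9] (same object as result1, result2)
`print(result1)` → prints [6, 7, 9]
`print(result2)` → prints [6, 7, 9]
`print(result3)` → prints [6, 7, 9]
`print(result1 is result2)` → prints True

Answer:
[6, 7, 9]
[6, 7, 9]
[6, 7, 9]
True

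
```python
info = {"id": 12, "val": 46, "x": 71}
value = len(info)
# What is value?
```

Trace:
`info = {"id": 12, "val": 46, "x": 71}` → info = {'id': 12, 'val': 46, 'x': 71}
`value = len(info)` → value = 3
So value = 3

Answer: 3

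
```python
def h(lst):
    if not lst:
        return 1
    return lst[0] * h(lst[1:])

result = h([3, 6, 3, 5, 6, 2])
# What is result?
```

Product over [3, 6, 3, 5, 6, 2] = 3 * 6 * 3 * 5 * 6 * 2 = 3240

Answer: 3240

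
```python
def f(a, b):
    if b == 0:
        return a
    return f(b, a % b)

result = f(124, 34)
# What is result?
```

f(124, 34) -> f(34, 22) -> f(22, 12) -> f(12, 10) -> f(10, 2) -> f(2, 0) -> 2

Answer: 2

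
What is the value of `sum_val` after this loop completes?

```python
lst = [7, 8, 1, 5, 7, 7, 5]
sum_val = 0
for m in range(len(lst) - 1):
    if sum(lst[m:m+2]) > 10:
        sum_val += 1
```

Count windows with sum > 10
`sum_val` takes the values: 0 → 1 → 2 → 3 → 4

Answer: 4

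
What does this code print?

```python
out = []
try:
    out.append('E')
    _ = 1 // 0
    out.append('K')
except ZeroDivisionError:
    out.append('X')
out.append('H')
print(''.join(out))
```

Execution trace: 'E' (try body) → 'X' (except ZeroDivisionError) → 'H' (after the try/except). Output: EXH

Answer: EXH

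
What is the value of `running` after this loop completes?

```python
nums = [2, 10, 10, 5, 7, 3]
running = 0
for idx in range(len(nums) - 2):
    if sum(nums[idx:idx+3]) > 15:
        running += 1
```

Count windows with sum > 15
`running` takes the values: 0 → 1 → 2 → 3

Answer: 3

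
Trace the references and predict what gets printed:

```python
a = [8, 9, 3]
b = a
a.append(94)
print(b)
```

Key concept: basic list aliasing.
Step by step:
`a = [8, 9, 3]` → a = [8, 9, 3]
`b = a` → b = [8, 9, 3] (same object as a)
`a.append(94)` → a = [8, 9, 3, 94] (same object as b); b = [8, 9, 3, 94] (same object as a)
`print(b)` → prints [8, 9, 3, 94]

Answer: [8, 9, 3, 94]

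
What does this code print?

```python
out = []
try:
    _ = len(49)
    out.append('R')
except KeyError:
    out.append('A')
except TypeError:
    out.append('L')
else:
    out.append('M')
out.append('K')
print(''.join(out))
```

Execution trace: 'L' (except TypeError) → 'K' (after the try/except). Output: LK

Answer: LK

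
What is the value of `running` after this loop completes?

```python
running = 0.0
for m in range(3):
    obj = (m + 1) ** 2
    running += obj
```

Sum of squared losses 1² + 2² + ... + 3²
`running` takes the values: 0.0 → 1.0 → 5.0 → 14.0

Answer: 14.0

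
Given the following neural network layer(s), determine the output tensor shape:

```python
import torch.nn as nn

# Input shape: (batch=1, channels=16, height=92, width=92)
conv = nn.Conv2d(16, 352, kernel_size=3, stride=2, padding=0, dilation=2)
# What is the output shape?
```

Input: (1, 16, 92, 92) -> Output: (1, 352, 44, 44)

Answer: (1, 352, 44, 44)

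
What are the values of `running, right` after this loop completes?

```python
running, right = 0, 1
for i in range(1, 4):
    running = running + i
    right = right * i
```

Sum and factorial of 1 to 3
`running, right` takes the values: (0, 1) → (1, 1) → (3, 1) → (3, 2) → (6, 2) → (6, 6)

Answer: 6, 6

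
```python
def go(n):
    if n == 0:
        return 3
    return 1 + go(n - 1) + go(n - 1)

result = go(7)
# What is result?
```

go(n) = 1 + 2·go(n-1), go(0)=3. Closed form: (3+1)·2^7 - 1 = 511.

Answer: 511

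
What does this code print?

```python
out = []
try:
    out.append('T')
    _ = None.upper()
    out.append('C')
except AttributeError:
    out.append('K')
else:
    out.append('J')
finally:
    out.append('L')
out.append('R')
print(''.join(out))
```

Execution trace: 'T' (try body) → 'K' (except AttributeError) → 'L' (finally) → 'R' (after the try/except). Output: TKLR

Answer: TKLR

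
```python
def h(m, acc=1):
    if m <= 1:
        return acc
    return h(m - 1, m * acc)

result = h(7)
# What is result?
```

Accumulator trace (n, acc): (7, 1) -> (6, 7) -> (5, 42) -> (4, 210) -> (3, 840) -> (2, 2520) -> (1, 5040) -> return 5040

Answer: 5040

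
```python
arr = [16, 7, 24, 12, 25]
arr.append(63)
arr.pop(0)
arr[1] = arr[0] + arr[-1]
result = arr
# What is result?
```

Trace:
`arr = [16, 7, 24, 12, 25]` → arr = [16, 7, 24, 12, 25]
`arr.append(63)` → arr = [16, 7, 24, 12, 25, 63]
`arr.pop(0)` → arr = [7, 24, 12, 25, 63]
`arr[1] = arr[0] + arr[-1]` → arr = [7, 70, 12, 25, 63]
`result = arr` → result = [7, 70, 12, 25, 63]
So result = [7, 70, 12, 25, 63]

Answer: [7, 70, 12, 25, 63]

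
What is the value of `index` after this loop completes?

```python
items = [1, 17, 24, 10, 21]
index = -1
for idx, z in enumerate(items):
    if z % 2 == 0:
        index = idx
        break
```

First even number index in [1, 17, 24, 10, 21]
`index` takes the values: -1 → 2

Answer: 2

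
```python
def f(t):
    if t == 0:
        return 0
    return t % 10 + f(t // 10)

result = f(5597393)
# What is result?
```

Sum of digits of 5597393: 3 + 9 + 3 + 7 + 9 + 5 + 5 = 41

Answer: 41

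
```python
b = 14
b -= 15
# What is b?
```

Trace:
`b = 14` → b = 14
`b -= 15` → b = -1
So b = -1

Answer: -1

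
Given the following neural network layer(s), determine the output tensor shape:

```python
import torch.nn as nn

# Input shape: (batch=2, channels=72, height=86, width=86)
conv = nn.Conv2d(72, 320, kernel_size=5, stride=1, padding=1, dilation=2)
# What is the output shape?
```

Input: (2, 72, 86, 86) -> Output: (2, 320, 80, 80)

Answer: (2, 320, 80, 80)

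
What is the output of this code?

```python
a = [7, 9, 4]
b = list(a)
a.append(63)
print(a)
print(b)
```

Key concept: list() constructor creates copy.
Step by step:
`a = [7, 9, 4]` → a = [7, 9, 4]
`b = list(a)` → b = [7, 9, 4]
`a.append(63)` → a = [7, 9, 4, 63]
`print(a)` → prints [7, 9, 4, 63]
`print(b)` → prints [7, 9, 4]

Answer:
[7, 9, 4, 63]
[7, 9, 4]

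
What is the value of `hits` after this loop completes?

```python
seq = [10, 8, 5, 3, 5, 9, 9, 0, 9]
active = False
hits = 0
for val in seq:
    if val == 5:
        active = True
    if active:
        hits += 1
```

Count elements after first 5 in [10, 8, 5, 3, 5, 9, 9, 0, 9]
`hits` takes the values: 0 → 1 → 2 → 3 → 4 → 5 → 6 → 7

Answer: 7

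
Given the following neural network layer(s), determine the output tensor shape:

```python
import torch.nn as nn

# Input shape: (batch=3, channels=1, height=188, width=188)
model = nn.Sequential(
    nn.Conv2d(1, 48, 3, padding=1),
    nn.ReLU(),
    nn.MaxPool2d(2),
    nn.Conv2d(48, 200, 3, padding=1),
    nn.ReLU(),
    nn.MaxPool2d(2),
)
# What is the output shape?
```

Input: (3, 1, 188, 188) -> after first Conv2d: (3, 48, 188, 188) -> after first MaxPool2d: (3, 48, 94, 94) -> after second Conv2d: (3, 200, 94, 94) -> Output: (3, 200, 47, 47)

Answer: (3, 200, 47, 47)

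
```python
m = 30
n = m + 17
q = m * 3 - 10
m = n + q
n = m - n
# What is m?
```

Trace:
`m = 30` → m = 30
`n = m + 17` → n = 47
`q = m * 3 - 10` → q = 80
`m = n + q` → m = 127
`n = m - n` → n = 80
So m = 127

Answer: 127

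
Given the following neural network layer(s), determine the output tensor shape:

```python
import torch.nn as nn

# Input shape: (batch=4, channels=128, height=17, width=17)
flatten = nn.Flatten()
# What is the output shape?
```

Input: (4, 128, 17, 17) -> Output: (4, 36992)

Answer: (4, 36992)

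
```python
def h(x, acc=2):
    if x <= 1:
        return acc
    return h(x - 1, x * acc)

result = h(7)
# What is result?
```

Accumulator trace (n, acc): (7, 2) -> (6, 14) -> (5, 84) -> (4, 420) -> (3, 1680) -> (2, 5040) -> (1, 10080) -> return 10080

Answer: 10080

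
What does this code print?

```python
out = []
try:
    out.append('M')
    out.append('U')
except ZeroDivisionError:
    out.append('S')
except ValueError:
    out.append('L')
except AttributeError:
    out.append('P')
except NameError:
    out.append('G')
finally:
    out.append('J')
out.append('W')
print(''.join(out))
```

Execution trace: 'M' (try body) → 'U' (try body, no exception) → 'J' (finally) → 'W' (after the try/except). Output: MUJW

Answer: MUJW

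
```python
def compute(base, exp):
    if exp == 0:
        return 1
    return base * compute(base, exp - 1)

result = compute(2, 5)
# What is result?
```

compute(2, 5) = 2 * 2 * 2 * 2 * 2 = 32

Answer: 32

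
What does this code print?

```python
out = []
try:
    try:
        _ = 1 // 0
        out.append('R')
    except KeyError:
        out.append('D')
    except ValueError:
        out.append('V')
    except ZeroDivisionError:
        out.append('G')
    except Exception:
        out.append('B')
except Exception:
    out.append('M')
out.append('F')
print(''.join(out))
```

Execution trace: 'G' (inner except ZeroDivisionError) → 'F' (after the try/except). Output: GF

Answer: GF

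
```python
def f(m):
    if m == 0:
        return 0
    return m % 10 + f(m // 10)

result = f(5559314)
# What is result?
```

Sum of digits of 5559314: 4 + 1 + 3 + 9 + 5 + 5 + 5 = 32

Answer: 32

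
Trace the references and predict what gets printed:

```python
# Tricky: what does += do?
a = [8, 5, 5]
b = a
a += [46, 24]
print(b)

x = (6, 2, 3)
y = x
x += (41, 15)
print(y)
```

Key concept: += behavior differs for mutable vs immutable.
Step by step:
`a = [8, 5, 5]` → a = [8, 5, 5]
`b = a` → b = [8, 5, 5] (same object as a)
`a += [46, 24]` → a = [8, 5, 5, 46, 24] (same object as b); b = [8, 5, 5, 46, 24] (same object as a)
`print(b)` → prints [8, 5, 5, 46, 24]
`x = (6, 2, 3)` → x = (6, 2, 3)
`y = x` → y = (6, 2, 3)
`x += (41, 15)` → x = (6, 2, 3, 41, 15)
`print(y)` → prints (6, 2, 3)

Answer:
[8, 5, 5, 46, 24]
(6, 2, 3)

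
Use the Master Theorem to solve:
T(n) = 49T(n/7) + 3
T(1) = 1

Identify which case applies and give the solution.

a=49, b=7, f(n)=3. log_7(49) = 2. Since c=0 < 2, Case 1 applies: T(n) = Θ(n^log_b(a)) = O(n^2).

Answer: O(n^2) - Case 1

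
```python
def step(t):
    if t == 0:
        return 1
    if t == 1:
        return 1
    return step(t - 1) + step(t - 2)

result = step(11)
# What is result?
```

Build up from base cases: step(0)=1, step(1)=1, step(2)=2, step(3)=3, step(4)=5, step(5)=8, step(6)=13, ..., step(11)=144

Answer: 144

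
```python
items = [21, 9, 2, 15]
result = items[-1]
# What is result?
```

Trace:
`items = [21, 9, 2, 15]` → items = [21, 9, 2, 15]
`result = items[-1]` → result = 15
So result = 15

Answer: 15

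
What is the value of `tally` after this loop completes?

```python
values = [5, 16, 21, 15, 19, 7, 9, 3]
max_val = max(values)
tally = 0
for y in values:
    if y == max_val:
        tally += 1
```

Count of max value 21 in [5, 16, 21, 15, 19, 7, 9, 3]
`tally` takes the values: 0 → 1

Answer: 1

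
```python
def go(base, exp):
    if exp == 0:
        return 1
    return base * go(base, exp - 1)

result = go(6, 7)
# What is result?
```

go(6, 7) = 6 * 6 * 6 * 6 * 6 * 6 * 6 = 279936

Answer: 279936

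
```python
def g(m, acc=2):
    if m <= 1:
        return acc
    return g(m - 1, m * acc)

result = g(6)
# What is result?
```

Accumulator trace (n, acc): (6, 2) -> (5, 12) -> (4, 60) -> (3, 240) -> (2, 720) -> (1, 1440) -> return 1440

Answer: 1440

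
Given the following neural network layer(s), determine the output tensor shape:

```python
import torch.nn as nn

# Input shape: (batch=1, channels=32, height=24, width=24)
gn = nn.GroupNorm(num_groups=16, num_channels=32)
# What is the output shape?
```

Input: (1, 32, 24, 24) -> Output: (1, 32, 24, 24)

Answer: (1, 32, 24, 24)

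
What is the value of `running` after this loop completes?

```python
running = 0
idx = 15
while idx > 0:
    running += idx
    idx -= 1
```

Sum 15 down to 1
`running` takes the values: 0 → 15 → 29 → 42 → 54 → 65 → 75 → 84 → 92 → 99 → 105 → 110 → 114 → 117 → 119 → 120

Answer: 120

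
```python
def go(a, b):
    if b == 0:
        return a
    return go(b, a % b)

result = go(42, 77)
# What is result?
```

go(42, 77) -> go(77, 42) -> go(42, 35) -> go(35, 7) -> go(7, 0) -> 7

Answer: 7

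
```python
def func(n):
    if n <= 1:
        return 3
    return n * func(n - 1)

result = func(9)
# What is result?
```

func(9) = 9 * 8 * 7 * 6 * 5 * 4 * 3 * 2 * 3 = 1088640

Answer: 1088640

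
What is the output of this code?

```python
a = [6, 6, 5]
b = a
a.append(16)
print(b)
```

Key concept: basic list aliasing.
Step by step:
`a = [6, 6, 5]` → a = [6, 6, 5]
`b = a` → b = [6, 6, 5] (same object as a)
`a.append(16)` → a = [6, 6, 5, 16] (same object as b); b = [6, 6, 5, 16] (same object as a)
`print(b)` → prints [6, 6, 5, 16]

Answer: [6, 6, 5, 16]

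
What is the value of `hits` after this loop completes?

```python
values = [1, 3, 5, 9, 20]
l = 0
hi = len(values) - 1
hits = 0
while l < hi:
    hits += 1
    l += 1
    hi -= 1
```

Iterations until pointers meet (list length 5)
`hits` takes the values: 0 → 1 → 2

Answer: 2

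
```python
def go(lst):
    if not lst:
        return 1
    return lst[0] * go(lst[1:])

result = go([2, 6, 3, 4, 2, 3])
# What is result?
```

Product over [2, 6, 3, 4, 2, 3] = 2 * 6 * 3 * 4 * 2 * 3 = 864

Answer: 864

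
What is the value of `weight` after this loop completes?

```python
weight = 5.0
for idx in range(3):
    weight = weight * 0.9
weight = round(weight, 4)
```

Exponential decay: 5.0 * 0.9^3
`weight` takes the values: 5.0 → 4.5 → 4.05 → 3.645

Answer: 3.645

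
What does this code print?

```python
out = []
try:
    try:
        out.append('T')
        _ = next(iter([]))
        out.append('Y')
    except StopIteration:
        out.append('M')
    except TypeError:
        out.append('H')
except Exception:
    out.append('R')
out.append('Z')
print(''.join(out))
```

Execution trace: 'T' (inner try body) → 'M' (inner except StopIteration) → 'Z' (after the try/except). Output: TMZ

Answer: TMZ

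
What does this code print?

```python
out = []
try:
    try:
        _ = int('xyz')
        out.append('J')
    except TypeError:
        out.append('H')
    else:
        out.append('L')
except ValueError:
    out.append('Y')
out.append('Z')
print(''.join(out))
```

Execution trace: 'Y' (outer except ValueError) → 'Z' (after the try/except). Output: YZ

Answer: YZ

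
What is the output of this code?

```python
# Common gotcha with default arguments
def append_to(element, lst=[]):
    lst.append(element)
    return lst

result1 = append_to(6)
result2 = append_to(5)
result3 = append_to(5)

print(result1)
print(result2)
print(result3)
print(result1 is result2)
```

Key concept: mutable default argument gotcha.
Step by step:
`result1 = append_to(6)` → result1 = [6]
`result2 = append_to(5)` → result1 = [6, 5] (same object as result2); result2 = [6, 5] (same object as result1)
`result3 = append_to(5)` → result1 = [6, 5, 5] (same object as result2, result3); result2 = [6, 5, 5] (same object as result1, result3); result3 = [6, 5, 5] (same object as result1, result2)
`print(result1)` → prints [6, 5, 5]
`print(result2)` → prints [6, 5, 5]
`print(result3)` → prints [6, 5, 5]
`print(result1 is result2)` → prints True

Answer:
[6, 5, 5]
[6, 5, 5]
[6, 5, 5]
True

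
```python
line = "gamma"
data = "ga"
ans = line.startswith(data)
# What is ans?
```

Trace:
`line = "gamma"` → line = 'gamma'
`data = "ga"` → data = 'ga'
`ans = line.startswith(data)` → ans = True
So ans = True

Answer: True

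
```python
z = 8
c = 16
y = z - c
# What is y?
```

Trace:
`z = 8` → z = 8
`c = 16` → c = 16
`y = z - c` → y = -8
So y = -8

Answer: -8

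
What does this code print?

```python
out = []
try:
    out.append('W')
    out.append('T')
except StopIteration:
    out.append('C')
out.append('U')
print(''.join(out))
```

Execution trace: 'W' (try body) → 'T' (try body, no exception) → 'U' (after the try/except). Output: WTU

Answer: WTU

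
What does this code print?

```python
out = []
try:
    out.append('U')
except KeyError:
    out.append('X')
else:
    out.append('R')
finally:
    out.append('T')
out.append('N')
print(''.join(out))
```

Execution trace: 'U' (try body, no exception) → 'R' (else) → 'T' (finally) → 'N' (after the try/except). Output: URTN

Answer: URTN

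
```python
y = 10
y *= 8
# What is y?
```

Trace:
`y = 10` → y = 10
`y *= 8` → y = 80
So y = 80

Answer: 80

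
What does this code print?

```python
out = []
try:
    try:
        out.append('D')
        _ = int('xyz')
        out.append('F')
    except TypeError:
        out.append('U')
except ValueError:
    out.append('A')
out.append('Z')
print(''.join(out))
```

Execution trace: 'D' (try body) → 'A' (outer except ValueError) → 'Z' (after the try/except). Output: DAZ

Answer: DAZ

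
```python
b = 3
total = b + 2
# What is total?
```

Trace:
`b = 3` → b = 3
`total = b + 2` → total = 5
So total = 5

Answer: 5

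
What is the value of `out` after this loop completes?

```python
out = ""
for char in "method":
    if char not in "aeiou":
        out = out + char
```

Remove vowels from 'method'
`out` takes the values: "" → "m" → "mt" → "mth" → "mthd"

Answer: "mthd"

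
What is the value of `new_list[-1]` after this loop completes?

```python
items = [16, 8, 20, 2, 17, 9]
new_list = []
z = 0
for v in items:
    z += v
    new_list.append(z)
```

Cumulative sum ends at 72
`new_list` takes the values: [] → [16] → [16, 24] → [16, 24, 44] → [16, 24, 44, 46] → [16, 24, 44, 46, 63] → [16, 24, 44, 46, 63, 72]
So `new_list[-1]` = 72

Answer: 72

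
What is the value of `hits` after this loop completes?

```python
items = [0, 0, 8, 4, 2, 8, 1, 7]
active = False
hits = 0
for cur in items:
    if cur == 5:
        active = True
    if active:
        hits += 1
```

Count elements after first 5 in [0, 0, 8, 4, 2, 8, 1, 7]
`hits` takes the values: 0

Answer: 0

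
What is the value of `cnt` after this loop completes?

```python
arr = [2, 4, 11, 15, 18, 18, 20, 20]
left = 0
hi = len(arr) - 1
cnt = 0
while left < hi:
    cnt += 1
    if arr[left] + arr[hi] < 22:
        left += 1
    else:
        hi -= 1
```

Steps to find pair summing to 22
`cnt` takes the values: 0 → 1 → 2 → 3 → 4 → 5 → 6 → 7

Answer: 7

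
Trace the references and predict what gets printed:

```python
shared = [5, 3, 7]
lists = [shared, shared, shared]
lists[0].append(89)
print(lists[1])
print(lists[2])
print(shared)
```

Key concept: list of same reference.
Step by step:
`shared = [5, 3, 7]` → shared = [5, 3, 7]
`lists = [shared, shared, shared]` → lists = [[5, 3, 7], [5, 3, 7], [5, 3, 7]]
`lists[0].append(89)` → shared = [5, 3, 7, 89]; lists = [[5, 3, 7, 89], [5, 3, 7, 89], [5, 3, 7, 89]]
`print(lists[1])` → prints [5, 3, 7, 89]
`print(lists[2])` → prints [5, 3, 7, 89]
`print(shared)` → prints [5, 3, 7, 89]

Answer:
[5, 3, 7, 89]
[5, 3, 7, 89]
[5, 3, 7, 89]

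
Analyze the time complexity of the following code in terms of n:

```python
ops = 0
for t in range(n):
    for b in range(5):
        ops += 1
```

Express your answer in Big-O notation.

Each loop level contributes: n × 1. Multiplying the contributions gives O(n).

Answer: O(n)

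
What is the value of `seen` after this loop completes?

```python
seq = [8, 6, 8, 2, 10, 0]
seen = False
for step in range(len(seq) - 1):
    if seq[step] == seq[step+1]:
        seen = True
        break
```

Check consecutive duplicates in [8, 6, 8, 2, 10, 0]
`seen` takes the values: False

Answer: False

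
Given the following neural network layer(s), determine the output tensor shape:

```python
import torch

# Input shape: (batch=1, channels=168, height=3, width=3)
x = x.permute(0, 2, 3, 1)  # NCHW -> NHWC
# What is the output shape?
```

Input: (1, 168, 3, 3) -> Output: (1, 3, 3, 168)

Answer: (1, 3, 3, 168)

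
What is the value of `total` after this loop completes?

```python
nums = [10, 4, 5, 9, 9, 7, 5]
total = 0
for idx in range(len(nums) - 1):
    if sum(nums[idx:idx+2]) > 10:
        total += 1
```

Count windows with sum > 10
`total` takes the values: 0 → 1 → 2 → 3 → 4 → 5

Answer: 5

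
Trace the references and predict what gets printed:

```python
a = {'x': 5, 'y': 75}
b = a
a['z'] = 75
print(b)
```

Key concept: dict aliasing.
Step by step:
`a = {'x': 5, 'y': 75}` → a = {'x': 5, 'y': 75}
`b = a` → b = {'x': 5, 'y': 75} (same object as a)
`a['z'] = 75` → a = {'x': 5, 'y': 75, 'z': 75} (same object as b); b = {'x': 5, 'y': 75, 'z': 75} (same object as a)
`print(b)` → prints {'x': 5, 'y': 75, 'z': 75}

Answer: {'x': 5, 'y': 75, 'z': 75}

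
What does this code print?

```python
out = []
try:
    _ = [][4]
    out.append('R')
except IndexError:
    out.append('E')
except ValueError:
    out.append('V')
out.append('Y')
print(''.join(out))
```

Execution trace: 'E' (except IndexError) → 'Y' (after the try/except). Output: EY

Answer: EY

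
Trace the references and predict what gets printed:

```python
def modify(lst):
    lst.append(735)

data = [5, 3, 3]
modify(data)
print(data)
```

Key concept: function modifies passed list.
Step by step:
`data = [5, 3, 3]` → data = [5, 3, 3]
`modify(data)` → data = [5, 3, 3, 735]
`print(data)` → prints [5, 3, 3, 735]

Answer: [5, 3, 3, 735]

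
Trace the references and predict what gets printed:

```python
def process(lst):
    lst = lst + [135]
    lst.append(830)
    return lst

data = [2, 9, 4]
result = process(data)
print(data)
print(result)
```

Key concept: rebinding parameter vs mutation.
Step by step:
`data = [2, 9, 4]` → data = [2, 9, 4]
`result = process(data)` → result = [2, 9, 4, 135, 830]
`print(data)` → prints [2, 9, 4]
`print(result)` → prints [2, 9, 4, 135, 830]

Answer:
[2, 9, 4]
[2, 9, 4, 135, 830]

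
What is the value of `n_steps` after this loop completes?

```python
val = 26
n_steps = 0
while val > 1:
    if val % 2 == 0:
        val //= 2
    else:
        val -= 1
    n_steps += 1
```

Steps to reduce 26 to 1
`n_steps` takes the values: 0 → 1 → 2 → 3 → 4 → 5 → 6

Answer: 6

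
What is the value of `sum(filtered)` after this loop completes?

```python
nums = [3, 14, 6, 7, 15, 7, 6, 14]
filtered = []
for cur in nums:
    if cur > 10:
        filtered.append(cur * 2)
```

Sum of doubled values > 10
`filtered` takes the values: [] → [28] → [28, 30] → [28, 30, 28]
So `sum(filtered)` = 86

Answer: 86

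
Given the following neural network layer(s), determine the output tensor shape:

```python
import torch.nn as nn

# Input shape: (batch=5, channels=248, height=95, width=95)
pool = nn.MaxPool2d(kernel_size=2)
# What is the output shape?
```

Input: (5, 248, 95, 95) -> Output: (5, 248, 47, 47)

Answer: (5, 248, 47, 47)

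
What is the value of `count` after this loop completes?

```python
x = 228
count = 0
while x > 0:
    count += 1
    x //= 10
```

Count digits by repeated division by 10
`count` takes the values: 0 → 1 → 2 → 3

Answer: 3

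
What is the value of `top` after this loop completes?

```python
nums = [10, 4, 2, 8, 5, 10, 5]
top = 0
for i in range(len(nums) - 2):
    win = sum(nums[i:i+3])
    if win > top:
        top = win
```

Max sum of 3-element window in [10, 4, 2, 8, 5, 10, 5]
`top` takes the values: 0 → 16 → 23

Answer: 23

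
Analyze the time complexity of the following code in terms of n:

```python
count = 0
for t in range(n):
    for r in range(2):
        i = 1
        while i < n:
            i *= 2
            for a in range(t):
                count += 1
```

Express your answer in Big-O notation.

Each loop level contributes: n × 1 × log n × n. Multiplying the contributions gives O(n^2 log n).

Answer: O(n^2 log n)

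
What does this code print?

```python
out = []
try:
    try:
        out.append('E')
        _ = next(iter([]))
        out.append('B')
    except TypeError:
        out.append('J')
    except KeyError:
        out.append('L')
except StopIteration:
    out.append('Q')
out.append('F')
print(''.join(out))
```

Execution trace: 'E' (try body) → 'Q' (outer except StopIteration) → 'F' (after the try/except). Output: EQF

Answer: EQF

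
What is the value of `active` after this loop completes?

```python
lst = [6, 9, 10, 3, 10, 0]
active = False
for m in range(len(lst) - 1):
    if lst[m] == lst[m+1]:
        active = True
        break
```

Check consecutive duplicates in [6, 9, 10, 3, 10, 0]
`active` takes the values: False

Answer: False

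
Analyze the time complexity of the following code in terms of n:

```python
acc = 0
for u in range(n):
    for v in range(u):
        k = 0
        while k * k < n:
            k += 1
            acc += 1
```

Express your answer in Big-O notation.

Each loop level contributes: n × n × √n. Multiplying the contributions gives O(n^2√n).

Answer: O(n^2√n)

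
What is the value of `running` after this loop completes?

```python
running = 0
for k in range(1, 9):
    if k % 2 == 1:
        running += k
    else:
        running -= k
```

Add odd, subtract even
`running` takes the values: 0 → 1 → -1 → 2 → -2 → 3 → -3 → 4 → -4

Answer: -4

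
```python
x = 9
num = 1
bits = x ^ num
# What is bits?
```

Trace:
`x = 9` → x = 9
`num = 1` → num = 1
`bits = x ^ num` → bits = 8
So bits = 8

Answer: 8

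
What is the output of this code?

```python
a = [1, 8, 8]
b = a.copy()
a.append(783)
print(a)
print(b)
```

Key concept: list.copy() creates independent copy.
Step by step:
`a = [1, 8, 8]` → a = [1, 8, 8]
`b = a.copy()` → b = [1, 8, 8]
`a.append(783)` → a = [1, 8, 8, 783]
`print(a)` → prints [1, 8, 8, 783]
`print(b)` → prints [1, 8, 8]

Answer:
[1, 8, 8, 783]
[1, 8, 8]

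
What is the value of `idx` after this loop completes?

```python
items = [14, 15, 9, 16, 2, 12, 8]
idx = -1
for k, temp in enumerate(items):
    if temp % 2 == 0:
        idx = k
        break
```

First even number index in [14, 15, 9, 16, 2, 12, 8]
`idx` takes the values: -1 → 0

Answer: 0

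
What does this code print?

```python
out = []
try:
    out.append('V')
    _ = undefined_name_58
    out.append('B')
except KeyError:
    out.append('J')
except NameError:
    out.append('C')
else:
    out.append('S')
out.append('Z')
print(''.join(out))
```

Execution trace: 'V' (try body) → 'C' (except NameError) → 'Z' (after the try/except). Output: VCZ

Answer: VCZ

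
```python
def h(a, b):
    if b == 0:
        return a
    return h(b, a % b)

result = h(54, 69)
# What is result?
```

h(54, 69) -> h(69, 54) -> h(54, 15) -> h(15, 9) -> h(9, 6) -> h(6, 3) -> h(3, 0) -> 3

Answer: 3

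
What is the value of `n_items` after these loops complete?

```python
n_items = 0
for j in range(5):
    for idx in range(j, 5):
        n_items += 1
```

Upper triangle: 5 + 4 + ... + 1
`n_items` takes the values: 0 → 1 → 2 → 3 → 4 → 5 → 6 → 7 → 8 → 9 → 10 → 11 → 12 → 13 → 14 → 15

Answer: 15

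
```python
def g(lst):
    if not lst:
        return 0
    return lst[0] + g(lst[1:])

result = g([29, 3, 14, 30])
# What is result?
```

29 + 3 + 14 + 30 + 0 = 76

Answer: 76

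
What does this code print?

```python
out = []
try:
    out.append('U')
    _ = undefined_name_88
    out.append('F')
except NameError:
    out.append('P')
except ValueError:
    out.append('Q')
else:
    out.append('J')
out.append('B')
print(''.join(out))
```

Execution trace: 'U' (try body) → 'P' (except NameError) → 'B' (after the try/except). Output: UPB

Answer: UPB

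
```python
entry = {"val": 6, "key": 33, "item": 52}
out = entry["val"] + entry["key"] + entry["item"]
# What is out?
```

Trace:
`entry = {"val": 6, "key": 33, "item": 52}` → entry = {'val': 6, 'key': 33, 'item': 52}
`out = entry["val"] + entry["key"] + entry["item"]` → out = 91
So out = 91

Answer: 91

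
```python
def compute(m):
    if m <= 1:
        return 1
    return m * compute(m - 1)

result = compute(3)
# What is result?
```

compute(3) = 3 * 2 * 1 = 6

Answer: 6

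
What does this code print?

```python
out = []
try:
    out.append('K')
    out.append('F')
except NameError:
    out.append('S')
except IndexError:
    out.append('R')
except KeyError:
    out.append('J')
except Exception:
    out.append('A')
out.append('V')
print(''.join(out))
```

Execution trace: 'K' (try body) → 'F' (try body, no exception) → 'V' (after the try/except). Output: KFV

Answer: KFV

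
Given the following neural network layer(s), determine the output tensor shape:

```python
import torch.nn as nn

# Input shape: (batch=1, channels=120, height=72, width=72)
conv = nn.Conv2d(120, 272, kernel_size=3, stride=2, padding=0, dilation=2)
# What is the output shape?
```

Input: (1, 120, 72, 72) -> Output: (1, 272, 34, 34)

Answer: (1, 272, 34, 34)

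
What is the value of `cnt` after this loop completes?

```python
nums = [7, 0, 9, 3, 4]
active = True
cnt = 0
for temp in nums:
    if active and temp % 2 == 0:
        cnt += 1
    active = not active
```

Count even values at even positions
`cnt` takes the values: 0 → 1

Answer: 1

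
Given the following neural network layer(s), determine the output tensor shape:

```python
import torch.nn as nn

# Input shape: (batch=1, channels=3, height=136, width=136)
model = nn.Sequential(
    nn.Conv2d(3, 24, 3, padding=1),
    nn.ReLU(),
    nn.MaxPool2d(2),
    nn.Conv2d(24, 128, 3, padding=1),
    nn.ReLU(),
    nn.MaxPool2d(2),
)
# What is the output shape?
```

Input: (1, 3, 136, 136) -> after first Conv2d: (1, 24, 136, 136) -> after first MaxPool2d: (1, 24, 68, 68) -> after second Conv2d: (1, 128, 68, 68) -> Output: (1, 128, 34, 34)

Answer: (1, 128, 34, 34)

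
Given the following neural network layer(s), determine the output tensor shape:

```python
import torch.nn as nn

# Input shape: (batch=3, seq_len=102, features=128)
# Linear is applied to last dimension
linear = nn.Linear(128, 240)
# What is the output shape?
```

Input: (3, 102, 128) -> Output: (3, 102, 240)

Answer: (3, 102, 240)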